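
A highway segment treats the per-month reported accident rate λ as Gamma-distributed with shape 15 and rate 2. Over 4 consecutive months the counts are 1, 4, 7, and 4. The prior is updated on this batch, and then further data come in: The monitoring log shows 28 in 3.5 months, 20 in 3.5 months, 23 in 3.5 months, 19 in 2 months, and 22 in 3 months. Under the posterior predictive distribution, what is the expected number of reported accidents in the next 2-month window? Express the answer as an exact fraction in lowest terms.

572/43

Total count: 1 + 4 + 7 + 4 = 16.
Total exposure: 4 months.
After the first batch: Gamma(15 + 16, 2 + 4) = Gamma(31, 6).
Total count: 28 + 20 + 23 + 19 + 22 = 112.
Total exposure: 3.5 + 3.5 + 3.5 + 2 + 3 = 15.5 months.
After the second batch: Gamma(31 + 112, 6 + 15.5) = Gamma(143, 43/2).
Predictive mean over a 2-month window = T·E[λ|data] = 2·143/(43/2) = 572/43.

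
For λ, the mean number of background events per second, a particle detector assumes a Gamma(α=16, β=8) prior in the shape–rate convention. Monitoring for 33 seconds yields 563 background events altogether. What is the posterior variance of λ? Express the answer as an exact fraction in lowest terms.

Total count 563 over total exposure 33 seconds.
The Gamma prior is conjugate for the Poisson rate, so λ | data ~ Gamma(16+563, 8+33) = Gamma(579, 41).
Posterior variance = α'/β'² = 579/1681.

579/1681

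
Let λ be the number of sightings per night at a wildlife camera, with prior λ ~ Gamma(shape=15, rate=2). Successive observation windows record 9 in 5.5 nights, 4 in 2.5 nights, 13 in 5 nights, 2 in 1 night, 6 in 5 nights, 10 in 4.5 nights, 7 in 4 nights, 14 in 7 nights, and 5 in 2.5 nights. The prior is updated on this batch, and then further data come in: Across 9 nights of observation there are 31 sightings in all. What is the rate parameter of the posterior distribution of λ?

48

Total count: 9 + 4 + 13 + 2 + 6 + 10 + 7 + 14 + 5 = 70.
Total exposure: 5.5 + 2.5 + 5 + 1 + 5 + 4.5 + 4 + 7 + 2.5 = 37 nights.
After the first batch: Gamma(15 + 70, 2 + 37) = Gamma(85, 39).
Total count 31 over total exposure 9 nights.
After the second batch: Gamma(85 + 31, 39 + 9) = Gamma(116, 48).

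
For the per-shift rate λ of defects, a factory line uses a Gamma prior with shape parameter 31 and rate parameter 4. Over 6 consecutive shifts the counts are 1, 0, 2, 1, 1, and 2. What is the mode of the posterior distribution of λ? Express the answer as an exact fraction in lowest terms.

Total count: 1 + 0 + 2 + 1 + 1 + 2 = 7.
Total exposure: 6 shifts.
Posterior: α' = 31 + 7 = 38, β' = 4 + 6 = 10.
Posterior mode = (α'−1)/β' = 37/10.

37/10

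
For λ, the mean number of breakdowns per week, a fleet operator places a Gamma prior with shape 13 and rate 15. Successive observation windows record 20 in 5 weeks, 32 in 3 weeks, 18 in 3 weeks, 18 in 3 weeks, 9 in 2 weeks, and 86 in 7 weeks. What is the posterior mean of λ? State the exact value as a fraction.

Total count: 20 + 32 + 18 + 18 + 9 + 86 = 183.
Total exposure: 5 + 3 + 3 + 3 + 2 + 7 = 23 weeks.
Posterior: α' = 13 + 183 = 196, β' = 15 + 23 = 38.
Posterior mean = α'/β' = 196/38 = 98/19.

98/19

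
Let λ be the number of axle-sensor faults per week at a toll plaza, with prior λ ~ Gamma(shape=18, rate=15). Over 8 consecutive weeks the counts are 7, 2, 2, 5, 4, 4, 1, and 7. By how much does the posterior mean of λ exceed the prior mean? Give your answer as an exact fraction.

Total count: 7 + 2 + 2 + 5 + 4 + 4 + 1 + 7 = 32.
Total exposure: 8 weeks.
Posterior: α' = 18 + 32 = 50, β' = 15 + 8 = 23.
Posterior mean = 50/23 = 50/23; prior mean = 18/15 = 6/5. Difference = 50/23 − 6/5 = 112/115.

112/115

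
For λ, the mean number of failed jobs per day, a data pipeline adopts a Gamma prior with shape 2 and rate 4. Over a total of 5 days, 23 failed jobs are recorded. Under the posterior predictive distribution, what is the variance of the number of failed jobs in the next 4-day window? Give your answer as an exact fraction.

Total count 23 over total exposure 5 days.
Posterior: α' = 2 + 23 = 25, β' = 4 + 5 = 9.
The posterior predictive for a window of length T is Negative Binomial with variance T·α'·(β'+T)/β'² = 4·25·13/81 = 1300/81.

1300/81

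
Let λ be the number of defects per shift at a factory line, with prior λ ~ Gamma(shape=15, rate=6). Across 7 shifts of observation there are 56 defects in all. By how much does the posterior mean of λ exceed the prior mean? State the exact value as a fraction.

77/26

Total count 56 over total exposure 7 shifts.
By Gamma–Poisson conjugacy, the posterior is Gamma(α + Σx, β + Σt) = Gamma(15 + 56, 6 + 7) = Gamma(71, 13).
Posterior mean = 71/13 = 71/13; prior mean = 15/6 = 5/2. Difference = 71/13 − 5/2 = 77/26.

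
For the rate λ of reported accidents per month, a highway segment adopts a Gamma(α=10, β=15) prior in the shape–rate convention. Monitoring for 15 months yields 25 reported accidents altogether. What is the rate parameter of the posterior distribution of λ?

30

Total count 25 over total exposure 15 months.
By Gamma–Poisson conjugacy, the posterior is Gamma(α + Σx, β + Σt) = Gamma(10 + 25, 15 + 15) = Gamma(35, 30).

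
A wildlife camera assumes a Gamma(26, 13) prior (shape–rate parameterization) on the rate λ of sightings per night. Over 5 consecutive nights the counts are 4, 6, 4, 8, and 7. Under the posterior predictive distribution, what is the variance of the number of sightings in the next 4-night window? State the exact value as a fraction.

1210/81

Total count: 4 + 6 + 4 + 8 + 7 = 29.
Total exposure: 5 nights.
Posterior: α' = 26 + 29 = 55, β' = 13 + 5 = 18.
The posterior predictive for a window of length T is Negative Binomial with variance T·α'·(β'+T)/β'² = 4·55·22/324 = 1210/81.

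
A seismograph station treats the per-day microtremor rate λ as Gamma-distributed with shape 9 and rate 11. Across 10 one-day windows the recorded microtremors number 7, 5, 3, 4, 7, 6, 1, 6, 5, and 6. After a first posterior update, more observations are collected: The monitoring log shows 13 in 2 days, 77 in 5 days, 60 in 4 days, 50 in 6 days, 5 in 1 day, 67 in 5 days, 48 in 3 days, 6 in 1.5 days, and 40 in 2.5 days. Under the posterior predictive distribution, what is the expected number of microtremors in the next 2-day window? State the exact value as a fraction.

50/3

Total count: 7 + 5 + 3 + 4 + 7 + 6 + 1 + 6 + 5 + 6 = 50.
Total exposure: 10 days.
After the first batch: Gamma(9 + 50, 11 + 10) = Gamma(59, 21).
Total count: 13 + 77 + 60 + 50 + 5 + 67 + 48 + 6 + 40 = 366.
Total exposure: 2 + 5 + 4 + 6 + 1 + 5 + 3 + 1.5 + 2.5 = 30 days.
After the second batch: Gamma(59 + 366, 21 + 30) = Gamma(425, 51).
Predictive mean over a 2-day window = T·E[λ|data] = 2·425/51 = 50/3.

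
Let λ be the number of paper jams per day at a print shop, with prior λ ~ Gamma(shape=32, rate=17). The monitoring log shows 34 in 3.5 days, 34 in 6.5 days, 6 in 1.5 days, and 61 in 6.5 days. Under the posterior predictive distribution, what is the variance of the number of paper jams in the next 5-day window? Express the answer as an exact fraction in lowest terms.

1336/49

Total count: 34 + 34 + 6 + 61 = 135.
Total exposure: 3.5 + 6.5 + 1.5 + 6.5 = 18 days.
The Gamma prior is conjugate for the Poisson rate, so λ | data ~ Gamma(32+135, 17+18) = Gamma(167, 35).
The posterior predictive for a window of length T is Negative Binomial with variance T·α'·(β'+T)/β'² = 5·167·40/1225 = 1336/49.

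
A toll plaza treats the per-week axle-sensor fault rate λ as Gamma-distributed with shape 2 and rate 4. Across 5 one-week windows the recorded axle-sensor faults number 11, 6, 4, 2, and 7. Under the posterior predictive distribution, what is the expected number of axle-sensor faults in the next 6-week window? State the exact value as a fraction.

Total count: 11 + 6 + 4 + 2 + 7 = 30.
Total exposure: 5 weeks.
By Gamma–Poisson conjugacy, the posterior is Gamma(α + Σx, β + Σt) = Gamma(2 + 30, 4 + 5) = Gamma(32, 9).
Predictive mean over a 6-week window = T·E[λ|data] = 6·32/9 = 64/3.

64/3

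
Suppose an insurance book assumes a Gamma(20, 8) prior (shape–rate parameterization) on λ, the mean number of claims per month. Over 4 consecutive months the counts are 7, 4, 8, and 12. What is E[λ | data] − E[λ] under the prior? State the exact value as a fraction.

7/4

Total count: 7 + 4 + 8 + 12 = 31.
Total exposure: 4 months.
Conjugate update: add total count to the shape and total exposure to the rate, giving Gamma(51, 12).
Posterior mean = 51/12 = 17/4; prior mean = 20/8 = 5/2. Difference = 17/4 − 5/2 = 7/4.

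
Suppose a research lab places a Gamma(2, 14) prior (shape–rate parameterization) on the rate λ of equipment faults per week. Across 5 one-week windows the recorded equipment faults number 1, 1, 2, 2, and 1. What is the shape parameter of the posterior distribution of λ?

9

Total count: 1 + 1 + 2 + 2 + 1 = 7.
Total exposure: 5 weeks.
By Gamma–Poisson conjugacy, the posterior is Gamma(α + Σx, β + Σt) = Gamma(2 + 7, 14 + 5) = Gamma(9, 19).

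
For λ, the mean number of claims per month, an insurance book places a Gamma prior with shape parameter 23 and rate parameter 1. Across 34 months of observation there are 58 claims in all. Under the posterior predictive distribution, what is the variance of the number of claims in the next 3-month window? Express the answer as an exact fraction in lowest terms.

Total count 58 over total exposure 34 months.
By Gamma–Poisson conjugacy, the posterior is Gamma(α + Σx, β + Σt) = Gamma(23 + 58, 1 + 34) = Gamma(81, 35).
The posterior predictive for a window of length T is Negative Binomial with variance T·α'·(β'+T)/β'² = 3·81·38/1225 = 9234/1225.

9234/1225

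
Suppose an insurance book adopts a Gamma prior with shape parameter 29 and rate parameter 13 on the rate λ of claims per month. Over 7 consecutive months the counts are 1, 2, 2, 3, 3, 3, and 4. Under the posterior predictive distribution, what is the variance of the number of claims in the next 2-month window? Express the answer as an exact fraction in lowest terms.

Total count: 1 + 2 + 2 + 3 + 3 + 3 + 4 = 18.
Total exposure: 7 months.
Gamma(α, β) with Poisson data over total exposure Σt gives posterior Gamma(α+Σx, β+Σt) = Gamma(47, 20).
The posterior predictive for a window of length T is Negative Binomial with variance T·α'·(β'+T)/β'² = 2·47·22/400 = 517/100.

517/100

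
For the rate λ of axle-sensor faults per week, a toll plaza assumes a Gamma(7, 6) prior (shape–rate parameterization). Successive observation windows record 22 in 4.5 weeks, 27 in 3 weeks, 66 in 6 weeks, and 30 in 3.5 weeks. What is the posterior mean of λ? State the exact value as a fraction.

152/23

Total count: 22 + 27 + 66 + 30 = 145.
Total exposure: 4.5 + 3 + 6 + 3.5 = 17 weeks.
Posterior: α' = 7 + 145 = 152, β' = 6 + 17 = 23.
Posterior mean = α'/β' = 152/23.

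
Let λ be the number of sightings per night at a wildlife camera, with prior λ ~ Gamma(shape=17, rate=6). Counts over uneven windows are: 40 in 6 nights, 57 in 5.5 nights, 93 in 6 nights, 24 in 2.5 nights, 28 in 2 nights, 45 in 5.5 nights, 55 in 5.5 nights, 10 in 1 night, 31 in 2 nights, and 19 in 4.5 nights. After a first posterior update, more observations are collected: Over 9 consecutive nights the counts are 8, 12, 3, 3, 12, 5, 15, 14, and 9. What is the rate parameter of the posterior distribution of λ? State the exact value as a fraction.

111/2

Total count: 40 + 57 + 93 + 24 + 28 + 45 + 55 + 10 + 31 + 19 = 402.
Total exposure: 6 + 5.5 + 6 + 2.5 + 2 + 5.5 + 5.5 + 1 + 2 + 4.5 = 40.5 nights.
After the first batch: Gamma(17 + 402, 6 + 40.5) = Gamma(419, 93/2).
Total count: 8 + 12 + 3 + 3 + 12 + 5 + 15 + 14 + 9 = 81.
Total exposure: 9 nights.
After the second batch: Gamma(419 + 81, 93/2 + 9) = Gamma(500, 111/2).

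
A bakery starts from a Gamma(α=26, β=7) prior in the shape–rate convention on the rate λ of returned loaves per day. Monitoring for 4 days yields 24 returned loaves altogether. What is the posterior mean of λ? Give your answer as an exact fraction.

50/11

Total count 24 over total exposure 4 days.
The Gamma prior is conjugate for the Poisson rate, so λ | data ~ Gamma(26+24, 7+4) = Gamma(50, 11).
Posterior mean = α'/β' = 50/11.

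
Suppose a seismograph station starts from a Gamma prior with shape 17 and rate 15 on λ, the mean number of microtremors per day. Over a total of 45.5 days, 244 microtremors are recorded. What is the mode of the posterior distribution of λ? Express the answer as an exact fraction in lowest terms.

520/121

Total count 244 over total exposure 45.5 days.
Conjugate update: add total count to the shape and total exposure to the rate, giving Gamma(261, 121/2).
Posterior mode = (α'−1)/β' = 260/(121/2) = 520/121.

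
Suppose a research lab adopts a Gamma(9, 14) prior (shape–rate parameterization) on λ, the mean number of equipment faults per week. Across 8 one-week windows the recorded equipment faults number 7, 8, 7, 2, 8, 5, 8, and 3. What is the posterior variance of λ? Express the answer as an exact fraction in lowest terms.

Total count: 7 + 8 + 7 + 2 + 8 + 5 + 8 + 3 = 48.
Total exposure: 8 weeks.
By Gamma–Poisson conjugacy, the posterior is Gamma(α + Σx, β + Σt) = Gamma(9 + 48, 14 + 8) = Gamma(57, 22).
Posterior variance = α'/β'² = 57/484.

57/484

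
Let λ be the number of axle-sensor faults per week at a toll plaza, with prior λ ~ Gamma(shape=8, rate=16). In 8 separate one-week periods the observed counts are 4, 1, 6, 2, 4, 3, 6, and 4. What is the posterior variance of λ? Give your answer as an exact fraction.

Total count: 4 + 1 + 6 + 2 + 4 + 3 + 6 + 4 = 30.
Total exposure: 8 weeks.
Gamma(α, β) with Poisson data over total exposure Σt gives posterior Gamma(α+Σx, β+Σt) = Gamma(38, 24).
Posterior variance = α'/β'² = 38/576 = 19/288.

19/288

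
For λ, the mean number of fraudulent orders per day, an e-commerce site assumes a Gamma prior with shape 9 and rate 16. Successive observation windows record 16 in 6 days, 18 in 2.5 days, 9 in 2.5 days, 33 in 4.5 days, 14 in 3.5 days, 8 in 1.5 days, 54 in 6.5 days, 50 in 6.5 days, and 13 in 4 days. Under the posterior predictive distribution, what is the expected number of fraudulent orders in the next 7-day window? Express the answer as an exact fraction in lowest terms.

3136/107

Total count: 16 + 18 + 9 + 33 + 14 + 8 + 54 + 50 + 13 = 215.
Total exposure: 6 + 2.5 + 2.5 + 4.5 + 3.5 + 1.5 + 6.5 + 6.5 + 4 = 37.5 days.
Posterior: α' = 9 + 215 = 224, β' = 16 + 37.5 = 107/2.
Predictive mean over a 7-day window = T·E[λ|data] = 7·224/(107/2) = 3136/107.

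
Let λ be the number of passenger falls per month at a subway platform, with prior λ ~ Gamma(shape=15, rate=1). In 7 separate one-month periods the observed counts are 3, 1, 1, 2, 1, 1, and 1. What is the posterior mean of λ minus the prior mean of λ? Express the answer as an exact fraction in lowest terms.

Total count: 3 + 1 + 1 + 2 + 1 + 1 + 1 = 10.
Total exposure: 7 months.
The Gamma prior is conjugate for the Poisson rate, so λ | data ~ Gamma(15+10, 1+7) = Gamma(25, 8).
Posterior mean = 25/8 = 25/8; prior mean = 15/1 = 15. Difference = 25/8 − 15 = -95/8.

-95/8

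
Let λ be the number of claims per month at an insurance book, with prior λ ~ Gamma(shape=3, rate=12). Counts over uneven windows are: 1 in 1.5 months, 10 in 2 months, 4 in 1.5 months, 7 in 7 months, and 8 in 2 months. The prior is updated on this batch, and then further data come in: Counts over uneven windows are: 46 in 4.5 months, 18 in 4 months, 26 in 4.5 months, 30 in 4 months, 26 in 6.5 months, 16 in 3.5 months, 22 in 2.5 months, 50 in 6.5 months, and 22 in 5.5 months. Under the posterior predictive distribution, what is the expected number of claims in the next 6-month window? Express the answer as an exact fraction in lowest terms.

1156/45

Total count: 1 + 10 + 4 + 7 + 8 = 30.
Total exposure: 1.5 + 2 + 1.5 + 7 + 2 = 14 months.
After the first batch: Gamma(3 + 30, 12 + 14) = Gamma(33, 26).
Total count: 46 + 18 + 26 + 30 + 26 + 16 + 22 + 50 + 22 = 256.
Total exposure: 4.5 + 4 + 4.5 + 4 + 6.5 + 3.5 + 2.5 + 6.5 + 5.5 = 41.5 months.
After the second batch: Gamma(33 + 256, 26 + 41.5) = Gamma(289, 135/2).
Predictive mean over a 6-month window = T·E[λ|data] = 6·289/(135/2) = 1156/45.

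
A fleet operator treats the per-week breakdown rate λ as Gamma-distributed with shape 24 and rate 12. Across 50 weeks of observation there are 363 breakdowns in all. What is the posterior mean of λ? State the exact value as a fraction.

387/62

Total count 363 over total exposure 50 weeks.
By Gamma–Poisson conjugacy, the posterior is Gamma(α + Σx, β + Σt) = Gamma(24 + 363, 12 + 50) = Gamma(387, 62).
Posterior mean = α'/β' = 387/62.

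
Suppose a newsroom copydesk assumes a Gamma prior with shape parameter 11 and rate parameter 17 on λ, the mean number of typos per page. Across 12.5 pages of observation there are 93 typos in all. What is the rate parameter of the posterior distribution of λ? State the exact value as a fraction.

Total count 93 over total exposure 12.5 pages.
By Gamma–Poisson conjugacy, the posterior is Gamma(α + Σx, β + Σt) = Gamma(11 + 93, 17 + 12.5) = Gamma(104, 59/2).

59/2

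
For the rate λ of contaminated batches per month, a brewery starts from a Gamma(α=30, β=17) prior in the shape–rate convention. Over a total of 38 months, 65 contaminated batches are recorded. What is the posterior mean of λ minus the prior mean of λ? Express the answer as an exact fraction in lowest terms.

-7/187

Total count 65 over total exposure 38 months.
The Gamma prior is conjugate for the Poisson rate, so λ | data ~ Gamma(30+65, 17+38) = Gamma(95, 55).
Posterior mean = 95/55 = 19/11; prior mean = 30/17 = 30/17. Difference = 19/11 − 30/17 = -7/187.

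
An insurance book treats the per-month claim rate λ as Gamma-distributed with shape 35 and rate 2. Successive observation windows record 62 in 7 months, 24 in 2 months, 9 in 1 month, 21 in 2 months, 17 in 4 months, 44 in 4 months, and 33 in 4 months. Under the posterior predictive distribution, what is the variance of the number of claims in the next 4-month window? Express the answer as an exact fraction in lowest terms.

Total count: 62 + 24 + 9 + 21 + 17 + 44 + 33 = 210.
Total exposure: 7 + 2 + 1 + 2 + 4 + 4 + 4 = 24 months.
Posterior: α' = 35 + 210 = 245, β' = 2 + 24 = 26.
The posterior predictive for a window of length T is Negative Binomial with variance T·α'·(β'+T)/β'² = 4·245·30/676 = 7350/169.

7350/169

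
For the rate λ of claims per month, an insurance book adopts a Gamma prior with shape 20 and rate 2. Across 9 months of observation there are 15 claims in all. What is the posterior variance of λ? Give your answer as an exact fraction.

Total count 15 over total exposure 9 months.
Gamma(α, β) with Poisson data over total exposure Σt gives posterior Gamma(α+Σx, β+Σt) = Gamma(35, 11).
Posterior variance = α'/β'² = 35/121.

35/121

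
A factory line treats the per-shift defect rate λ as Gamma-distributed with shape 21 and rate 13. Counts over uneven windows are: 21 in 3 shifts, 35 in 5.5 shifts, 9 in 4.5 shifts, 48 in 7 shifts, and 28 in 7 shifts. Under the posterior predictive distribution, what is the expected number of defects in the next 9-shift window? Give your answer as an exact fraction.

729/20

Total count: 21 + 35 + 9 + 48 + 28 = 141.
Total exposure: 3 + 5.5 + 4.5 + 7 + 7 = 27 shifts.
The Gamma prior is conjugate for the Poisson rate, so λ | data ~ Gamma(21+141, 13+27) = Gamma(162, 40).
Predictive mean over a 9-shift window = T·E[λ|data] = 9·162/40 = 729/20.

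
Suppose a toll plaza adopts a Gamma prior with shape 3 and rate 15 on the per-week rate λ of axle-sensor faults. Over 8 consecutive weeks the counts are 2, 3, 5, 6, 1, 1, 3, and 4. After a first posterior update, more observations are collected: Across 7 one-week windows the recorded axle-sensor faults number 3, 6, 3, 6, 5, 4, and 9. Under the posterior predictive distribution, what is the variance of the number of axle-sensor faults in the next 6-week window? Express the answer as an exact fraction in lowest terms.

Total count: 2 + 3 + 5 + 6 + 1 + 1 + 3 + 4 = 25.
Total exposure: 8 weeks.
After the first batch: Gamma(3 + 25, 15 + 8) = Gamma(28, 23).
Total count: 3 + 6 + 3 + 6 + 5 + 4 + 9 = 36.
Total exposure: 7 weeks.
After the second batch: Gamma(28 + 36, 23 + 7) = Gamma(64, 30).
The posterior predictive for a window of length T is Negative Binomial with variance T·α'·(β'+T)/β'² = 6·64·36/900 = 384/25.

384/25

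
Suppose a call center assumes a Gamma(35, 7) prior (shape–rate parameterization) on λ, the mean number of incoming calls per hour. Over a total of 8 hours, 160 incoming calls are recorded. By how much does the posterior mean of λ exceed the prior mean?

8

Total count 160 over total exposure 8 hours.
Posterior: α' = 35 + 160 = 195, β' = 7 + 8 = 15.
Posterior mean = 195/15 = 13; prior mean = 35/7 = 5. Difference = 13 − 5 = 8.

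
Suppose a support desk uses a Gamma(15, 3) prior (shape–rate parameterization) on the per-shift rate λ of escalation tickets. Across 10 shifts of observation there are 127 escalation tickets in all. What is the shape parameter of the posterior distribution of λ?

142

Total count 127 over total exposure 10 shifts.
By Gamma–Poisson conjugacy, the posterior is Gamma(α + Σx, β + Σt) = Gamma(15 + 127, 3 + 10) = Gamma(142, 13).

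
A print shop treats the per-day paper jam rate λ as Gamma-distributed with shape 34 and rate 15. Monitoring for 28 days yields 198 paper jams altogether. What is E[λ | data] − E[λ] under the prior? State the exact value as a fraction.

2018/645

Total count 198 over total exposure 28 days.
Gamma(α, β) with Poisson data over total exposure Σt gives posterior Gamma(α+Σx, β+Σt) = Gamma(232, 43).
Posterior mean = 232/43 = 232/43; prior mean = 34/15 = 34/15. Difference = 232/43 − 34/15 = 2018/645.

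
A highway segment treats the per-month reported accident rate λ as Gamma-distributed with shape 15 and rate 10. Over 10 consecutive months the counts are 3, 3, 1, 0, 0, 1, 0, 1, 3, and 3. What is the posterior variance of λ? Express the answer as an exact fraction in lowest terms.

3/40

Total count: 3 + 3 + 1 + 0 + 0 + 1 + 0 + 1 + 3 + 3 = 15.
Total exposure: 10 months.
By Gamma–Poisson conjugacy, the posterior is Gamma(α + Σx, β + Σt) = Gamma(15 + 15, 10 + 10) = Gamma(30, 20).
Posterior variance = α'/β'² = 30/400 = 3/40.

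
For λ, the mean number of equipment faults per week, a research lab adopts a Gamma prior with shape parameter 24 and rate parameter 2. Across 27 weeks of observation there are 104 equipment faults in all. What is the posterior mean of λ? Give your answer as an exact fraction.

128/29

Total count 104 over total exposure 27 weeks.
Gamma(α, β) with Poisson data over total exposure Σt gives posterior Gamma(α+Σx, β+Σt) = Gamma(128, 29).
Posterior mean = α'/β' = 128/29.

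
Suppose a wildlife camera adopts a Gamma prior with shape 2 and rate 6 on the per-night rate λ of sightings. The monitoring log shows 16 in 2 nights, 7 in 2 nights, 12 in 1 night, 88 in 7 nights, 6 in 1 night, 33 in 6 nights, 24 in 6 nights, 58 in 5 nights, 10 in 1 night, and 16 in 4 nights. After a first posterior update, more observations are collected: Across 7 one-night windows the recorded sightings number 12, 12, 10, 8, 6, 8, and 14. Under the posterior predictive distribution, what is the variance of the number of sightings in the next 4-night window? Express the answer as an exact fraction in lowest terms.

247/8

Total count: 16 + 7 + 12 + 88 + 6 + 33 + 24 + 58 + 10 + 16 = 270.
Total exposure: 2 + 2 + 1 + 7 + 1 + 6 + 6 + 5 + 1 + 4 = 35 nights.
After the first batch: Gamma(2 + 270, 6 + 35) = Gamma(272, 41).
Total count: 12 + 12 + 10 + 8 + 6 + 8 + 14 = 70.
Total exposure: 7 nights.
After the second batch: Gamma(272 + 70, 41 + 7) = Gamma(342, 48).
The posterior predictive for a window of length T is Negative Binomial with variance T·α'·(β'+T)/β'² = 4·342·52/2304 = 247/8.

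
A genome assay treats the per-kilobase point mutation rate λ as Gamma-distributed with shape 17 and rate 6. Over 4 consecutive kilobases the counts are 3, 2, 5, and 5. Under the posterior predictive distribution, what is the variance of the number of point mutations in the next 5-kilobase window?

24

Total count: 3 + 2 + 5 + 5 = 15.
Total exposure: 4 kilobases.
The Gamma prior is conjugate for the Poisson rate, so λ | data ~ Gamma(17+15, 6+4) = Gamma(32, 10).
The posterior predictive for a window of length T is Negative Binomial with variance T·α'·(β'+T)/β'² = 5·32·15/100 = 24.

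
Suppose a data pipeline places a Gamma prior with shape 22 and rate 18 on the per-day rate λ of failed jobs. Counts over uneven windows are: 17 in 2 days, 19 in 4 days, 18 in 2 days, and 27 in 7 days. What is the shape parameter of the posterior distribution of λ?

Total count: 17 + 19 + 18 + 27 = 81.
Total exposure: 2 + 4 + 2 + 7 = 15 days.
Conjugate update: add total count to the shape and total exposure to the rate, giving Gamma(103, 33).

103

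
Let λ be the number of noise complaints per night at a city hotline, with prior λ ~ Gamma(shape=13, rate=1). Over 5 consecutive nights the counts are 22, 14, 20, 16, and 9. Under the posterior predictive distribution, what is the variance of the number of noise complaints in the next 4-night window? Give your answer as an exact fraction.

940/9

Total count: 22 + 14 + 20 + 16 + 9 = 81.
Total exposure: 5 nights.
Posterior: α' = 13 + 81 = 94, β' = 1 + 5 = 6.
The posterior predictive for a window of length T is Negative Binomial with variance T·α'·(β'+T)/β'² = 4·94·10/36 = 940/9.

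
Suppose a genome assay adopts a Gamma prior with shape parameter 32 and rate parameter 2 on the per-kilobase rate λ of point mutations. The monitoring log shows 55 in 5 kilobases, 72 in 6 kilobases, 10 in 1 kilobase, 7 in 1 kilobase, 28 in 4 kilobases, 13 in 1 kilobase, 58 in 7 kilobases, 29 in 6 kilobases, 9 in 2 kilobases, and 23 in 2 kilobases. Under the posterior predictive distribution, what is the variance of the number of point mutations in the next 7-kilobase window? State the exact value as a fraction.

Total count: 55 + 72 + 10 + 7 + 28 + 13 + 58 + 29 + 9 + 23 = 304.
Total exposure: 5 + 6 + 1 + 1 + 4 + 1 + 7 + 6 + 2 + 2 = 35 kilobases.
Gamma(α, β) with Poisson data over total exposure Σt gives posterior Gamma(α+Σx, β+Σt) = Gamma(336, 37).
The posterior predictive for a window of length T is Negative Binomial with variance T·α'·(β'+T)/β'² = 7·336·44/1369 = 103488/1369.

103488/1369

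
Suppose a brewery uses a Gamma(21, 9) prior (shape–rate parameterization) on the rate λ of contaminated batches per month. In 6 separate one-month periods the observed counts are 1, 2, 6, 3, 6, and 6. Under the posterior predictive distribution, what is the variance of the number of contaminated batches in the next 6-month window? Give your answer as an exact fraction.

Total count: 1 + 2 + 6 + 3 + 6 + 6 = 24.
Total exposure: 6 months.
The Gamma prior is conjugate for the Poisson rate, so λ | data ~ Gamma(21+24, 9+6) = Gamma(45, 15).
The posterior predictive for a window of length T is Negative Binomial with variance T·α'·(β'+T)/β'² = 6·45·21/225 = 126/5.

126/5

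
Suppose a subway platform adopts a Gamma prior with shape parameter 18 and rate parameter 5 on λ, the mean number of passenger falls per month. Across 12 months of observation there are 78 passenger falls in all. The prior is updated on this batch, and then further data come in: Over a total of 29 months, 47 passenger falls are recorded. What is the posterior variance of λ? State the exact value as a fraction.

Total count 78 over total exposure 12 months.
After the first batch: Gamma(18 + 78, 5 + 12) = Gamma(96, 17).
Total count 47 over total exposure 29 months.
After the second batch: Gamma(96 + 47, 17 + 29) = Gamma(143, 46).
Posterior variance = α'/β'² = 143/2116.

143/2116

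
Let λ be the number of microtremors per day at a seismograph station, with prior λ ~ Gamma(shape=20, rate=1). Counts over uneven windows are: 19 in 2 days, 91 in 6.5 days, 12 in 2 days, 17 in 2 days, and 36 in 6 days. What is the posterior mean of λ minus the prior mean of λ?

Total count: 19 + 91 + 12 + 17 + 36 = 175.
Total exposure: 2 + 6.5 + 2 + 2 + 6 = 18.5 days.
Posterior: α' = 20 + 175 = 195, β' = 1 + 18.5 = 39/2.
Posterior mean = 195/(39/2) = 10; prior mean = 20/1 = 20. Difference = 10 − 20 = -10.

-10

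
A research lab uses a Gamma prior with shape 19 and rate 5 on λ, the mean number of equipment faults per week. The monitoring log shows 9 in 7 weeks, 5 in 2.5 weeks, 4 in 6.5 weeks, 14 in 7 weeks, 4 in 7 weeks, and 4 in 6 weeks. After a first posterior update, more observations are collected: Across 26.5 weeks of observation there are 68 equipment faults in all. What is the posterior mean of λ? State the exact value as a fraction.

254/135

Total count: 9 + 5 + 4 + 14 + 4 + 4 = 40.
Total exposure: 7 + 2.5 + 6.5 + 7 + 7 + 6 = 36 weeks.
After the first batch: Gamma(19 + 40, 5 + 36) = Gamma(59, 41).
Total count 68 over total exposure 26.5 weeks.
After the second batch: Gamma(59 + 68, 41 + 26.5) = Gamma(127, 135/2).
Posterior mean = α'/β' = 127/(135/2) = 254/135.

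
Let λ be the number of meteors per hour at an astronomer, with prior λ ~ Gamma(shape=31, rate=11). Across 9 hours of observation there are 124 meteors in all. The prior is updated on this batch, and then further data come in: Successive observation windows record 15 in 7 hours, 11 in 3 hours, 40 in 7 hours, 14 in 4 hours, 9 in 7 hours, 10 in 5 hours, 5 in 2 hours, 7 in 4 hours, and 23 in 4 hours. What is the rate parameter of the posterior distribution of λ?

Total count 124 over total exposure 9 hours.
After the first batch: Gamma(31 + 124, 11 + 9) = Gamma(155, 20).
Total count: 15 + 11 + 40 + 14 + 9 + 10 + 5 + 7 + 23 = 134.
Total exposure: 7 + 3 + 7 + 4 + 7 + 5 + 2 + 4 + 4 = 43 hours.
After the second batch: Gamma(155 + 134, 20 + 43) = Gamma(289, 63).

63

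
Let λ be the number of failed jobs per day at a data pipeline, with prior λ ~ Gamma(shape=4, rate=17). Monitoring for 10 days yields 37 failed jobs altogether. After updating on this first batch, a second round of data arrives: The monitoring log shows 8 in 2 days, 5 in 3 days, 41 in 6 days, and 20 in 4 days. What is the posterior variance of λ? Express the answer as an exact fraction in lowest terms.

Total count 37 over total exposure 10 days.
After the first batch: Gamma(4 + 37, 17 + 10) = Gamma(41, 27).
Total count: 8 + 5 + 41 + 20 = 74.
Total exposure: 2 + 3 + 6 + 4 = 15 days.
After the second batch: Gamma(41 + 74, 27 + 15) = Gamma(115, 42).
Posterior variance = α'/β'² = 115/1764.

115/1764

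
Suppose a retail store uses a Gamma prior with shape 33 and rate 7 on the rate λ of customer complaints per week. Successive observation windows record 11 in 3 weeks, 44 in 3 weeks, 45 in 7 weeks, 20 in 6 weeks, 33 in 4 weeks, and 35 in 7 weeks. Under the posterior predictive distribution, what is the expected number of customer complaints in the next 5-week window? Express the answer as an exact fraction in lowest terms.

Total count: 11 + 44 + 45 + 20 + 33 + 35 = 188.
Total exposure: 3 + 3 + 7 + 6 + 4 + 7 = 30 weeks.
Posterior: α' = 33 + 188 = 221, β' = 7 + 30 = 37.
Predictive mean over a 5-week window = T·E[λ|data] = 5·221/37 = 1105/37.

1105/37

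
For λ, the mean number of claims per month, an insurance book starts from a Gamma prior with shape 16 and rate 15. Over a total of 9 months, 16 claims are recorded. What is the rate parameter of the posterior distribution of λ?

24

Total count 16 over total exposure 9 months.
Conjugate update: add total count to the shape and total exposure to the rate, giving Gamma(32, 24).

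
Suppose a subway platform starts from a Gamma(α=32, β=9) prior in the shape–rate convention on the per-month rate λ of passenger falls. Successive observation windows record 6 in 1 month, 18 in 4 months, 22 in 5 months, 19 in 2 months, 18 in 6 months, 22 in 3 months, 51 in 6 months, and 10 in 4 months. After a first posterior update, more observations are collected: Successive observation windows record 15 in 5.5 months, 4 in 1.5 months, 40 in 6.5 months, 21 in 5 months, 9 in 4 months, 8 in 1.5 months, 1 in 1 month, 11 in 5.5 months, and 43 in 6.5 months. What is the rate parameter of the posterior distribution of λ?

Total count: 6 + 18 + 22 + 19 + 18 + 22 + 51 + 10 = 166.
Total exposure: 1 + 4 + 5 + 2 + 6 + 3 + 6 + 4 = 31 months.
After the first batch: Gamma(32 + 166, 9 + 31) = Gamma(198, 40).
Total count: 15 + 4 + 40 + 21 + 9 + 8 + 1 + 11 + 43 = 152.
Total exposure: 5.5 + 1.5 + 6.5 + 5 + 4 + 1.5 + 1 + 5.5 + 6.5 = 37 months.
After the second batch: Gamma(198 + 152, 40 + 37) = Gamma(350, 77).

77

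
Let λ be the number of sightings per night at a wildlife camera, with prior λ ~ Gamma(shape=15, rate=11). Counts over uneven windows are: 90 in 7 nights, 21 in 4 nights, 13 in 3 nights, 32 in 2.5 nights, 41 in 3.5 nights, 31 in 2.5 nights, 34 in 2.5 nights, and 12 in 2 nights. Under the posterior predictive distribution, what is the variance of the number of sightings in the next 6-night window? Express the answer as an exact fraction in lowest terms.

Total count: 90 + 21 + 13 + 32 + 41 + 31 + 34 + 12 = 274.
Total exposure: 7 + 4 + 3 + 2.5 + 3.5 + 2.5 + 2.5 + 2 = 27 nights.
By Gamma–Poisson conjugacy, the posterior is Gamma(α + Σx, β + Σt) = Gamma(15 + 274, 11 + 27) = Gamma(289, 38).
The posterior predictive for a window of length T is Negative Binomial with variance T·α'·(β'+T)/β'² = 6·289·44/1444 = 19074/361.

19074/361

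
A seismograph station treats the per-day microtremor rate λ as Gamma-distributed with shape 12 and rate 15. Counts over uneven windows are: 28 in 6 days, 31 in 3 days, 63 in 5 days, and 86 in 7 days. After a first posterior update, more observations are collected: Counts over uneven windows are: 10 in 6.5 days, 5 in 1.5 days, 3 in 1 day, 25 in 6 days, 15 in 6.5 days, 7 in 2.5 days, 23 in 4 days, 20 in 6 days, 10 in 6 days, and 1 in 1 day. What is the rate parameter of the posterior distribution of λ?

Total count: 28 + 31 + 63 + 86 = 208.
Total exposure: 6 + 3 + 5 + 7 = 21 days.
After the first batch: Gamma(12 + 208, 15 + 21) = Gamma(220, 36).
Total count: 10 + 5 + 3 + 25 + 15 + 7 + 23 + 20 + 10 + 1 = 119.
Total exposure: 6.5 + 1.5 + 1 + 6 + 6.5 + 2.5 + 4 + 6 + 6 + 1 = 41 days.
After the second batch: Gamma(220 + 119, 36 + 41) = Gamma(339, 77).

77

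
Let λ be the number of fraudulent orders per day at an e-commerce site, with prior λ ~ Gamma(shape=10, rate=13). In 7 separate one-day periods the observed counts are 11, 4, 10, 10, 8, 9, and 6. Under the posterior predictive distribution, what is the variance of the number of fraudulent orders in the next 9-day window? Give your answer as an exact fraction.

Total count: 11 + 4 + 10 + 10 + 8 + 9 + 6 = 58.
Total exposure: 7 days.
Conjugate update: add total count to the shape and total exposure to the rate, giving Gamma(68, 20).
The posterior predictive for a window of length T is Negative Binomial with variance T·α'·(β'+T)/β'² = 9·68·29/400 = 4437/100.

4437/100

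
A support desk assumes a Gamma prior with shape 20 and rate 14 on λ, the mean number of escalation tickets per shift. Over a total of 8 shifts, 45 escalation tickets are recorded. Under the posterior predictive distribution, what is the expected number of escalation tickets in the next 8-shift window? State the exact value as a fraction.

260/11

Total count 45 over total exposure 8 shifts.
Gamma(α, β) with Poisson data over total exposure Σt gives posterior Gamma(α+Σx, β+Σt) = Gamma(65, 22).
Predictive mean over an 8-shift window = T·E[λ|data] = 8·65/22 = 260/11.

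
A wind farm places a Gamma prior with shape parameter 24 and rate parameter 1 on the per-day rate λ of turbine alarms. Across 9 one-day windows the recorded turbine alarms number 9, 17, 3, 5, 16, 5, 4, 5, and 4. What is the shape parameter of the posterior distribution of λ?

Total count: 9 + 17 + 3 + 5 + 16 + 5 + 4 + 5 + 4 = 68.
Total exposure: 9 days.
Posterior: α' = 24 + 68 = 92, β' = 1 + 9 = 10.

92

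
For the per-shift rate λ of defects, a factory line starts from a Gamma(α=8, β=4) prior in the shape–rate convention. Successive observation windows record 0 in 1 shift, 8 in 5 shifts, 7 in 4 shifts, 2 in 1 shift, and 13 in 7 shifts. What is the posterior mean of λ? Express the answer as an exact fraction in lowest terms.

Total count: 0 + 8 + 7 + 2 + 13 = 30.
Total exposure: 1 + 5 + 4 + 1 + 7 = 18 shifts.
The Gamma prior is conjugate for the Poisson rate, so λ | data ~ Gamma(8+30, 4+18) = Gamma(38, 22).
Posterior mean = α'/β' = 38/22 = 19/11.

19/11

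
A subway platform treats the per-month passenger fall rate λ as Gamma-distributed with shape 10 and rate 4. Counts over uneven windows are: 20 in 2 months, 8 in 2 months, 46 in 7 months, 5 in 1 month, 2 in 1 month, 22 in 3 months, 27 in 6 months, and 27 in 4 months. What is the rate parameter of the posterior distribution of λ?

Total count: 20 + 8 + 46 + 5 + 2 + 22 + 27 + 27 = 157.
Total exposure: 2 + 2 + 7 + 1 + 1 + 3 + 6 + 4 = 26 months.
Gamma(α, β) with Poisson data over total exposure Σt gives posterior Gamma(α+Σx, β+Σt) = Gamma(167, 30).

30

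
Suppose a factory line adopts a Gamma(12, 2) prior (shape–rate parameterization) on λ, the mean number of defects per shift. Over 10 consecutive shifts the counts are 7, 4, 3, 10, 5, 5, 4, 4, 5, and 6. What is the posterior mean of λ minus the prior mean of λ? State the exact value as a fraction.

Total count: 7 + 4 + 3 + 10 + 5 + 5 + 4 + 4 + 5 + 6 = 53.
Total exposure: 10 shifts.
Conjugate update: add total count to the shape and total exposure to the rate, giving Gamma(65, 12).
Posterior mean = 65/12 = 65/12; prior mean = 12/2 = 6. Difference = 65/12 − 6 = -7/12.

-7/12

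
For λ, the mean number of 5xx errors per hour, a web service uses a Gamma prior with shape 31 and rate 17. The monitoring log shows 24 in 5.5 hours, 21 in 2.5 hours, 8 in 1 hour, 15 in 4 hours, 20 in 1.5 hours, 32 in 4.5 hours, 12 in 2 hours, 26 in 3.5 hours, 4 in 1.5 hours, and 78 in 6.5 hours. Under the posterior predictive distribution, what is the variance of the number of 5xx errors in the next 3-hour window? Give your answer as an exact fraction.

Total count: 24 + 21 + 8 + 15 + 20 + 32 + 12 + 26 + 4 + 78 = 240.
Total exposure: 5.5 + 2.5 + 1 + 4 + 1.5 + 4.5 + 2 + 3.5 + 1.5 + 6.5 = 32.5 hours.
By Gamma–Poisson conjugacy, the posterior is Gamma(α + Σx, β + Σt) = Gamma(31 + 240, 17 + 32.5) = Gamma(271, 99/2).
The posterior predictive for a window of length T is Negative Binomial with variance T·α'·(β'+T)/β'² = 3·271·(105/2)/(9801/4) = 18970/1089.

18970/1089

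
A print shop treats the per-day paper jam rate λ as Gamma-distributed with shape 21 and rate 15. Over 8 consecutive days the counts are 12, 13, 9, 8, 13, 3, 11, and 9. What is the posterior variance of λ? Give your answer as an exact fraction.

Total count: 12 + 13 + 9 + 8 + 13 + 3 + 11 + 9 = 78.
Total exposure: 8 days.
The Gamma prior is conjugate for the Poisson rate, so λ | data ~ Gamma(21+78, 15+8) = Gamma(99, 23).
Posterior variance = α'/β'² = 99/529.

99/529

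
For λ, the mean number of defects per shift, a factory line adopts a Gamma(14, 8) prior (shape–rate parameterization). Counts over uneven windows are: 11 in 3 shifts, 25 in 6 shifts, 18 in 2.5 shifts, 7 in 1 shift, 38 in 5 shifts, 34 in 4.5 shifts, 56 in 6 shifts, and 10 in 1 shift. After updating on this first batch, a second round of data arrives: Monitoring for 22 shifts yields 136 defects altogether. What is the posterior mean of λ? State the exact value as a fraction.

Total count: 11 + 25 + 18 + 7 + 38 + 34 + 56 + 10 = 199.
Total exposure: 3 + 6 + 2.5 + 1 + 5 + 4.5 + 6 + 1 = 29 shifts.
After the first batch: Gamma(14 + 199, 8 + 29) = Gamma(213, 37).
Total count 136 over total exposure 22 shifts.
After the second batch: Gamma(213 + 136, 37 + 22) = Gamma(349, 59).
Posterior mean = α'/β' = 349/59.

349/59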